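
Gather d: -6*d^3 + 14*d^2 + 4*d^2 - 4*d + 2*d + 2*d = -6*d^3 + 18*d^2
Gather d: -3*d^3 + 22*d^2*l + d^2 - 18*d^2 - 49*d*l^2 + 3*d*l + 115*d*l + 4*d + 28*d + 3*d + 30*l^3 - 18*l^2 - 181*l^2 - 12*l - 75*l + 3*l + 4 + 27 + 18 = -3*d^3 + d^2*(22*l - 17) + d*(-49*l^2 + 118*l + 35) + 30*l^3 - 199*l^2 - 84*l + 49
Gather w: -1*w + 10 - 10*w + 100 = 110 - 11*w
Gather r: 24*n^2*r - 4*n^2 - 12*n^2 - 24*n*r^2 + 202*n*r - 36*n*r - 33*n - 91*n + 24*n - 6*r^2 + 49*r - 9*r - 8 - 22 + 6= -16*n^2 - 100*n + r^2*(-24*n - 6) + r*(24*n^2 + 166*n + 40) - 24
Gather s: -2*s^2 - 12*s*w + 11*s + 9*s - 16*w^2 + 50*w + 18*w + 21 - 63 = -2*s^2 + s*(20 - 12*w) - 16*w^2 + 68*w - 42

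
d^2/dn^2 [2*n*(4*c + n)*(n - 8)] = 16*c + 12*n - 32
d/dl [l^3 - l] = 3*l^2 - 1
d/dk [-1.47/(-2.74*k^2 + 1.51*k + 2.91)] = (2.2197 - 8.0556*k)/(-2.74*k^2 + 1.51*k + 2.91)^2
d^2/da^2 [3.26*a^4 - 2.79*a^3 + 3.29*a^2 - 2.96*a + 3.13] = 39.12*a^2 - 16.74*a + 6.58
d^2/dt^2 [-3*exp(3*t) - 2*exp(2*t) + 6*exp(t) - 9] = (-27*exp(2*t) - 8*exp(t) + 6)*exp(t)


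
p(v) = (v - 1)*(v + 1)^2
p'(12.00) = 455.00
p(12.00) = 1859.00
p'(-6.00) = 95.00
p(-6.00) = -175.00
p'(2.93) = 30.61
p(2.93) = 29.81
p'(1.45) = 8.21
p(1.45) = 2.70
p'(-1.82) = 5.30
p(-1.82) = -1.90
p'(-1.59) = 3.40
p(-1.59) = -0.90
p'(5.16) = 89.20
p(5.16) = 157.85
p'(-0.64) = -1.05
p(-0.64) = -0.21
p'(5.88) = 114.48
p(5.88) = 230.99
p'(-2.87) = 17.97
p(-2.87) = -13.53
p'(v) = (v - 1)*(2*v + 2) + (v + 1)^2 = (v + 1)*(3*v - 1)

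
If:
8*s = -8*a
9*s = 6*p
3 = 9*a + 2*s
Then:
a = 3/7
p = -9/14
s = -3/7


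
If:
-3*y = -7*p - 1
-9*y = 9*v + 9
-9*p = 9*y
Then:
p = -1/10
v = -11/10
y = 1/10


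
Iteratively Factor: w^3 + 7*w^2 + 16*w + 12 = (w + 2)*(w^2 + 5*w + 6) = (w + 2)^2*(w + 3)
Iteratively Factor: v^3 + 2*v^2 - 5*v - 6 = (v + 1)*(v^2 + v - 6) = (v - 2)*(v + 1)*(v + 3)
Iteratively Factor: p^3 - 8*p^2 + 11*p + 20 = (p + 1)*(p^2 - 9*p + 20) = (p - 5)*(p + 1)*(p - 4)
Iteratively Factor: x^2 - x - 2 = (x - 2)*(x + 1)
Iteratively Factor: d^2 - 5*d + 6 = (d - 3)*(d - 2)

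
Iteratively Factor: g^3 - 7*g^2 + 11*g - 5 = (g - 1)*(g^2 - 6*g + 5) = (g - 5)*(g - 1)*(g - 1)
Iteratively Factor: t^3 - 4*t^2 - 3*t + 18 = (t - 3)*(t^2 - t - 6) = (t - 3)^2*(t + 2)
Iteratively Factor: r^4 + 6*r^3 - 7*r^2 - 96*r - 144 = (r - 4)*(r^3 + 10*r^2 + 33*r + 36) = (r - 4)*(r + 3)*(r^2 + 7*r + 12) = (r - 4)*(r + 3)*(r + 4)*(r + 3)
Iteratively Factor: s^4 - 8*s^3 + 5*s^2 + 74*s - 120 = (s - 2)*(s^3 - 6*s^2 - 7*s + 60) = (s - 2)*(s + 3)*(s^2 - 9*s + 20) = (s - 5)*(s - 2)*(s + 3)*(s - 4)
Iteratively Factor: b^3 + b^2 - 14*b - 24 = (b + 3)*(b^2 - 2*b - 8) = (b - 4)*(b + 3)*(b + 2)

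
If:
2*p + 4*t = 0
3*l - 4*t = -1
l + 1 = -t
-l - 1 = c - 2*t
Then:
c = -6/7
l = -5/7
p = 4/7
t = -2/7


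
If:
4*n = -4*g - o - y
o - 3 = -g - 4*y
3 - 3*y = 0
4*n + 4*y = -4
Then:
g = 8/3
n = -2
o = -11/3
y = 1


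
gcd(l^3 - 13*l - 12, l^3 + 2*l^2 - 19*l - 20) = l^2 - 3*l - 4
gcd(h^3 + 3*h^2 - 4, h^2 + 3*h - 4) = h - 1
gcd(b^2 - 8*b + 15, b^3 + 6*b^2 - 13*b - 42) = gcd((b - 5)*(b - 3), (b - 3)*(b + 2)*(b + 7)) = b - 3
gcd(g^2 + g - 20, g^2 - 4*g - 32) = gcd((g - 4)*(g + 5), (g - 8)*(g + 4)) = 1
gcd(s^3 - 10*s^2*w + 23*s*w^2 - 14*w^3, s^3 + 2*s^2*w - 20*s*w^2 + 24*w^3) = s - 2*w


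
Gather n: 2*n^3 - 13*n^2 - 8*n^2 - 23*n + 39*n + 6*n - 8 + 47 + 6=2*n^3 - 21*n^2 + 22*n + 45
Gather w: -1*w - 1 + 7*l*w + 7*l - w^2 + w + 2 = 7*l*w + 7*l - w^2 + 1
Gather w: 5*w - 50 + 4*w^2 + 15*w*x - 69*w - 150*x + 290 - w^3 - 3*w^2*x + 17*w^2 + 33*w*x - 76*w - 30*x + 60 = -w^3 + w^2*(21 - 3*x) + w*(48*x - 140) - 180*x + 300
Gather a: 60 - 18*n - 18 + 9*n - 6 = 36 - 9*n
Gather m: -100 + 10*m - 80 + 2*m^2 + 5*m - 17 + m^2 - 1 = 3*m^2 + 15*m - 198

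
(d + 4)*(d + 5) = d^2 + 9*d + 20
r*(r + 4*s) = r^2 + 4*r*s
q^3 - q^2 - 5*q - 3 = (q - 3)*(q + 1)^2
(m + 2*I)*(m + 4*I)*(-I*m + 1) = -I*m^3 + 7*m^2 + 14*I*m - 8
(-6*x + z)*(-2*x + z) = 12*x^2 - 8*x*z + z^2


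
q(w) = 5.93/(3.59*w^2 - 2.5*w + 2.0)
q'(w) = 5.93*(2.5 - 7.18*w)/(3.59*w^2 - 2.5*w + 2.0)^2 = (14.825 - 42.5774*w)/(3.59*w^2 - 2.5*w + 2.0)^2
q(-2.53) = 0.19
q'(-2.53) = 0.13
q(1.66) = 0.77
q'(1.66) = -0.93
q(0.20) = 3.61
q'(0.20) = 2.34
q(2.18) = 0.44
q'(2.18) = -0.42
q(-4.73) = 0.06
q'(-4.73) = 0.02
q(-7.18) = 0.03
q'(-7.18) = 0.01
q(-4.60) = 0.07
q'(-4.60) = 0.03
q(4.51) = 0.09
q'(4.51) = -0.04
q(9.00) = 0.02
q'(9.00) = -0.01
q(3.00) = 0.22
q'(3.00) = -0.16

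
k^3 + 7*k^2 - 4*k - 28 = (k - 2)*(k + 2)*(k + 7)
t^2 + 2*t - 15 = (t - 3)*(t + 5)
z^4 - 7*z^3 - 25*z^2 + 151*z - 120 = (z - 8)*(z - 3)*(z - 1)*(z + 5)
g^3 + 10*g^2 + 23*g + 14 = (g + 1)*(g + 2)*(g + 7)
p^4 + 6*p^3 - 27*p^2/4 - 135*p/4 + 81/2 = (p - 3/2)^2*(p + 3)*(p + 6)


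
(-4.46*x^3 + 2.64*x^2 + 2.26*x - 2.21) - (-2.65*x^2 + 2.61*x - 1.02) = -4.46*x^3 + 5.29*x^2 - 0.35*x - 1.19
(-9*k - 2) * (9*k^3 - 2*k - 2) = -81*k^4 - 18*k^3 + 18*k^2 + 22*k + 4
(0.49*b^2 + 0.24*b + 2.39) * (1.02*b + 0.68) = 0.4998*b^3 + 0.578*b^2 + 2.601*b + 1.6252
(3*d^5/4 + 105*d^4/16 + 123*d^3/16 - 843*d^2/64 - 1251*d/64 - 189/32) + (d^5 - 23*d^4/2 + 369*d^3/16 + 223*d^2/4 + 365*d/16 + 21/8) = 7*d^5/4 - 79*d^4/16 + 123*d^3/4 + 2725*d^2/64 + 209*d/64 - 105/32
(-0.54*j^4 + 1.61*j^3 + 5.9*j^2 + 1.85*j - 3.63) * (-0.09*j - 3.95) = 0.0486*j^5 + 1.9881*j^4 - 6.8905*j^3 - 23.4715*j^2 - 6.9808*j + 14.3385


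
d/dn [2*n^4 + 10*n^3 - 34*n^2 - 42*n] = 8*n^3 + 30*n^2 - 68*n - 42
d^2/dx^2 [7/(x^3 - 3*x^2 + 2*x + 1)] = 14*(3*(1 - x)*(x^3 - 3*x^2 + 2*x + 1) + (3*x^2 - 6*x + 2)^2)/(x^3 - 3*x^2 + 2*x + 1)^3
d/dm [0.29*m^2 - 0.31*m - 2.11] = 0.58*m - 0.31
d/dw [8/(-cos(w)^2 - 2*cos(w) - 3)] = -16*(cos(w) + 1)*sin(w)/(cos(w)^2 + 2*cos(w) + 3)^2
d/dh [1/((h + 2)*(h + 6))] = 2*(-h - 4)/(h^4 + 16*h^3 + 88*h^2 + 192*h + 144)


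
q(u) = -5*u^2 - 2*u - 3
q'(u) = -10*u - 2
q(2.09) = -29.02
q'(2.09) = -22.90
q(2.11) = -29.48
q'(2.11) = -23.10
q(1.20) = -12.60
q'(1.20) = -14.00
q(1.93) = -25.48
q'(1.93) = -21.30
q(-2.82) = -37.12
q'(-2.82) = 26.20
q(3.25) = -62.31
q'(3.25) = -34.50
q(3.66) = -77.30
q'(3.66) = -38.60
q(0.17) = -3.48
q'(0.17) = -3.70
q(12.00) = -747.00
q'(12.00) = -122.00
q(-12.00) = -699.00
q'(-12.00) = 118.00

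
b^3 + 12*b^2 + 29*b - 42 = (b - 1)*(b + 6)*(b + 7)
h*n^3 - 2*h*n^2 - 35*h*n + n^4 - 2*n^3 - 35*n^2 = n*(h + n)*(n - 7)*(n + 5)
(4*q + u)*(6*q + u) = 24*q^2 + 10*q*u + u^2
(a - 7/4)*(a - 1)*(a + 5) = a^3 + 9*a^2/4 - 12*a + 35/4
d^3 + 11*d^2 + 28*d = d*(d + 4)*(d + 7)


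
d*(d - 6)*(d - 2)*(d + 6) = d^4 - 2*d^3 - 36*d^2 + 72*d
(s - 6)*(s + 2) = s^2 - 4*s - 12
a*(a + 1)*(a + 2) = a^3 + 3*a^2 + 2*a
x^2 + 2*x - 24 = (x - 4)*(x + 6)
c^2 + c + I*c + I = (c + 1)*(c + I)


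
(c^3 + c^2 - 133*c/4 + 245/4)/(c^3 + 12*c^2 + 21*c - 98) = (c^2 - 6*c + 35/4)/(c^2 + 5*c - 14)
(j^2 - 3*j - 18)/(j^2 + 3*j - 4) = (j^2 - 3*j - 18)/(j^2 + 3*j - 4)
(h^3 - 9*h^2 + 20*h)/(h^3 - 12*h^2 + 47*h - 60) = h/(h - 3)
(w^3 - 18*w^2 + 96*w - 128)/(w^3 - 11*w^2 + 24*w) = (w^2 - 10*w + 16)/(w*(w - 3))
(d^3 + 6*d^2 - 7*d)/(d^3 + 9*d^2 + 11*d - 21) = d/(d + 3)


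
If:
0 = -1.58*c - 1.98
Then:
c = -1.25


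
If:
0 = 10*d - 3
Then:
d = 3/10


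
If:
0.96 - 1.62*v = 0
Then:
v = 0.59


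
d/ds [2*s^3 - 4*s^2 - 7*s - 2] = 6*s^2 - 8*s - 7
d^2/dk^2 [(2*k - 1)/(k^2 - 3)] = 2*(4*k^2*(2*k - 1) + (1 - 6*k)*(k^2 - 3))/(k^2 - 3)^3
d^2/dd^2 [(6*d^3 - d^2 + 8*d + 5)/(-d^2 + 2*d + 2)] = 6*(-14*d^3 - 27*d^2 - 30*d + 2)/(d^6 - 6*d^5 + 6*d^4 + 16*d^3 - 12*d^2 - 24*d - 8)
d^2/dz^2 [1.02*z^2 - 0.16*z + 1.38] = 2.04000000000000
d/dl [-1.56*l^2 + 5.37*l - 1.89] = 5.37 - 3.12*l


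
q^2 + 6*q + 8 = (q + 2)*(q + 4)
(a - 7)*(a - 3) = a^2 - 10*a + 21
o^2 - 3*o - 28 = (o - 7)*(o + 4)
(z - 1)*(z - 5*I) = z^2 - z - 5*I*z + 5*I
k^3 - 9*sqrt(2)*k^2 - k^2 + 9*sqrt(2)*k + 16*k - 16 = (k - 1)*(k - 8*sqrt(2))*(k - sqrt(2))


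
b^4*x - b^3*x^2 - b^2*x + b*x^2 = b*(b - 1)*(b - x)*(b*x + x)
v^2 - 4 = (v - 2)*(v + 2)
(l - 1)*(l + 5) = l^2 + 4*l - 5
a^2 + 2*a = a*(a + 2)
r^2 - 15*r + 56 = (r - 8)*(r - 7)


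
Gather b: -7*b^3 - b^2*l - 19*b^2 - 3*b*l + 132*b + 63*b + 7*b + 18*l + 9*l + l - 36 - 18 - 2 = -7*b^3 + b^2*(-l - 19) + b*(202 - 3*l) + 28*l - 56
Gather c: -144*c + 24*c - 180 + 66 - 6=-120*c - 120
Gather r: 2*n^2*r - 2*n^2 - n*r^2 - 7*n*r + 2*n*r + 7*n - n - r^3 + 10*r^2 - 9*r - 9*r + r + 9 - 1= -2*n^2 + 6*n - r^3 + r^2*(10 - n) + r*(2*n^2 - 5*n - 17) + 8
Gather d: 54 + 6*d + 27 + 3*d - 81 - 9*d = 0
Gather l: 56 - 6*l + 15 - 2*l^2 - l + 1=-2*l^2 - 7*l + 72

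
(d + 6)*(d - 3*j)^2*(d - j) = d^4 - 7*d^3*j + 6*d^3 + 15*d^2*j^2 - 42*d^2*j - 9*d*j^3 + 90*d*j^2 - 54*j^3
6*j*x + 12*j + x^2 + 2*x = (6*j + x)*(x + 2)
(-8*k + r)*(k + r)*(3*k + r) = -24*k^3 - 29*k^2*r - 4*k*r^2 + r^3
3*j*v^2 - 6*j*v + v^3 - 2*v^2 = v*(3*j + v)*(v - 2)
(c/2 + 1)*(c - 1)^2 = c^3/2 - 3*c/2 + 1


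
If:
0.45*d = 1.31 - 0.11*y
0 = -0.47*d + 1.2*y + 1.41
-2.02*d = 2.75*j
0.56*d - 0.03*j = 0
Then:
No Solution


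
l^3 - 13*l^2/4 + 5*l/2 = l*(l - 2)*(l - 5/4)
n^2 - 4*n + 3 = (n - 3)*(n - 1)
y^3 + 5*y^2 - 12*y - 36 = (y - 3)*(y + 2)*(y + 6)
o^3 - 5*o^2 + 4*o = o*(o - 4)*(o - 1)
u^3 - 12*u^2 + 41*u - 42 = (u - 7)*(u - 3)*(u - 2)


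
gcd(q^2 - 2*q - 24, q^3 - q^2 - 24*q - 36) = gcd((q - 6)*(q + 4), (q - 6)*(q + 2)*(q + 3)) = q - 6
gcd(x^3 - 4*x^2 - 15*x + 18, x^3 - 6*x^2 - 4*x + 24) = x - 6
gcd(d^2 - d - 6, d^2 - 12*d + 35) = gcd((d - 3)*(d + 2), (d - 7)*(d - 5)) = 1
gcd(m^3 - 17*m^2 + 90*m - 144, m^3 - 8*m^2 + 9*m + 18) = m^2 - 9*m + 18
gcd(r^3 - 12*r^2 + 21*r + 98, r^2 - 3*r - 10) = r + 2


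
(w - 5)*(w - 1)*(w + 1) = w^3 - 5*w^2 - w + 5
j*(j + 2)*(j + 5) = j^3 + 7*j^2 + 10*j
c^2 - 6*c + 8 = (c - 4)*(c - 2)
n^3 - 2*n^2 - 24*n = n*(n - 6)*(n + 4)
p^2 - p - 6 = (p - 3)*(p + 2)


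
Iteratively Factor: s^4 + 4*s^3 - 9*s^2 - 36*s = (s - 3)*(s^3 + 7*s^2 + 12*s) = (s - 3)*(s + 4)*(s^2 + 3*s) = s*(s - 3)*(s + 4)*(s + 3)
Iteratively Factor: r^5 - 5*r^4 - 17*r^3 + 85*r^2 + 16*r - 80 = (r - 4)*(r^4 - r^3 - 21*r^2 + r + 20) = (r - 5)*(r - 4)*(r^3 + 4*r^2 - r - 4) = (r - 5)*(r - 4)*(r + 4)*(r^2 - 1) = (r - 5)*(r - 4)*(r - 1)*(r + 4)*(r + 1)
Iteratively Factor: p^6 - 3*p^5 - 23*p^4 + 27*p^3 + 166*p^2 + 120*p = (p)*(p^5 - 3*p^4 - 23*p^3 + 27*p^2 + 166*p + 120) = p*(p - 4)*(p^4 + p^3 - 19*p^2 - 49*p - 30) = p*(p - 4)*(p + 2)*(p^3 - p^2 - 17*p - 15) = p*(p - 4)*(p + 1)*(p + 2)*(p^2 - 2*p - 15) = p*(p - 5)*(p - 4)*(p + 1)*(p + 2)*(p + 3)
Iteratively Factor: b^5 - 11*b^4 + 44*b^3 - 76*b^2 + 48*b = (b)*(b^4 - 11*b^3 + 44*b^2 - 76*b + 48) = b*(b - 4)*(b^3 - 7*b^2 + 16*b - 12) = b*(b - 4)*(b - 3)*(b^2 - 4*b + 4) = b*(b - 4)*(b - 3)*(b - 2)*(b - 2)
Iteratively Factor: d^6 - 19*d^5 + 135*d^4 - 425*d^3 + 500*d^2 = (d)*(d^5 - 19*d^4 + 135*d^3 - 425*d^2 + 500*d) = d*(d - 5)*(d^4 - 14*d^3 + 65*d^2 - 100*d) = d*(d - 5)*(d - 4)*(d^3 - 10*d^2 + 25*d) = d*(d - 5)^2*(d - 4)*(d^2 - 5*d) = d^2*(d - 5)^2*(d - 4)*(d - 5)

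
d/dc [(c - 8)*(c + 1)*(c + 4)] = 3*c^2 - 6*c - 36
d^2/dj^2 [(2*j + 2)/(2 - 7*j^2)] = 28*(-28*j^2*(j + 1) + (3*j + 1)*(7*j^2 - 2))/(7*j^2 - 2)^3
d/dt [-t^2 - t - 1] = -2*t - 1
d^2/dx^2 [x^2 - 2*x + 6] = 2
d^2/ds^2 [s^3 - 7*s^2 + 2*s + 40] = 6*s - 14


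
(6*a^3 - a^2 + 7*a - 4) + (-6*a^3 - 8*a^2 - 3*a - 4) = -9*a^2 + 4*a - 8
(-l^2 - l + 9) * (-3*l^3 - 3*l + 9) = 3*l^5 + 3*l^4 - 24*l^3 - 6*l^2 - 36*l + 81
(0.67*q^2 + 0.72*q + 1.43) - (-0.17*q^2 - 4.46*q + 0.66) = 0.84*q^2 + 5.18*q + 0.77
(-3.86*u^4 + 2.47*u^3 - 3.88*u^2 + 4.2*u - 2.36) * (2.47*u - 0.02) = -9.5342*u^5 + 6.1781*u^4 - 9.633*u^3 + 10.4516*u^2 - 5.9132*u + 0.0472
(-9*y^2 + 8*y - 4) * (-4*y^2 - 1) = 36*y^4 - 32*y^3 + 25*y^2 - 8*y + 4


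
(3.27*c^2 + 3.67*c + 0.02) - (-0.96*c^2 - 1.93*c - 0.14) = 4.23*c^2 + 5.6*c + 0.16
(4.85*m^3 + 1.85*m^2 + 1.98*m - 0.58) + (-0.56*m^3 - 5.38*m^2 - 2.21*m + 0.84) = 4.29*m^3 - 3.53*m^2 - 0.23*m + 0.26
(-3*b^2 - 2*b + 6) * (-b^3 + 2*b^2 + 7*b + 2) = 3*b^5 - 4*b^4 - 31*b^3 - 8*b^2 + 38*b + 12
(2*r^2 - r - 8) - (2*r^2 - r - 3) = -5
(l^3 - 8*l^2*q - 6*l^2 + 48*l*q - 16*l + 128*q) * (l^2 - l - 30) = l^5 - 8*l^4*q - 7*l^4 + 56*l^3*q - 40*l^3 + 320*l^2*q + 196*l^2 - 1568*l*q + 480*l - 3840*q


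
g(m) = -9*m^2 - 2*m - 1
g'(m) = -18*m - 2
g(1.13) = -14.75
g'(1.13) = -22.34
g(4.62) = -202.34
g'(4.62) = -85.16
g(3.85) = -142.10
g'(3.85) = -71.30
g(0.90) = -10.09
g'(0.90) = -18.20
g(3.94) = -148.59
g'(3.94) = -72.92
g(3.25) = -102.56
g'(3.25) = -60.50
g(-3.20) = -86.76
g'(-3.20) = 55.60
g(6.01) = -338.10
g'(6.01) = -110.18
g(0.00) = -1.00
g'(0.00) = -2.00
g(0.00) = -1.00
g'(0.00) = -2.00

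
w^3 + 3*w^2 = w^2*(w + 3)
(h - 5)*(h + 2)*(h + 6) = h^3 + 3*h^2 - 28*h - 60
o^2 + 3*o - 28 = (o - 4)*(o + 7)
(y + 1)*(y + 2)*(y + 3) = y^3 + 6*y^2 + 11*y + 6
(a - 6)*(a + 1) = a^2 - 5*a - 6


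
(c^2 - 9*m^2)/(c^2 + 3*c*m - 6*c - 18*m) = (c - 3*m)/(c - 6)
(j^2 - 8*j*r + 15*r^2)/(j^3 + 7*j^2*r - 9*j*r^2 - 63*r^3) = (j - 5*r)/(j^2 + 10*j*r + 21*r^2)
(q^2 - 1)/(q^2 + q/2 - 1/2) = 2*(q - 1)/(2*q - 1)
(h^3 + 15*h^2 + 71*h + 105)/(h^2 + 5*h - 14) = (h^2 + 8*h + 15)/(h - 2)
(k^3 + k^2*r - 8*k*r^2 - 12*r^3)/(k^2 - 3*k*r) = k + 4*r + 4*r^2/k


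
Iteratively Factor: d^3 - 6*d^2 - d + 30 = (d - 5)*(d^2 - d - 6) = (d - 5)*(d - 3)*(d + 2)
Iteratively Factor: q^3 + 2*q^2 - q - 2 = (q + 2)*(q^2 - 1) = (q - 1)*(q + 2)*(q + 1)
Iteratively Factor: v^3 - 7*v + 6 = (v + 3)*(v^2 - 3*v + 2) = (v - 2)*(v + 3)*(v - 1)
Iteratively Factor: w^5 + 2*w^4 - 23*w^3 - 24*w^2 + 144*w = (w + 4)*(w^4 - 2*w^3 - 15*w^2 + 36*w) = w*(w + 4)*(w^3 - 2*w^2 - 15*w + 36) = w*(w - 3)*(w + 4)*(w^2 + w - 12) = w*(w - 3)^2*(w + 4)*(w + 4)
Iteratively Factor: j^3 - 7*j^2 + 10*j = (j)*(j^2 - 7*j + 10) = j*(j - 2)*(j - 5)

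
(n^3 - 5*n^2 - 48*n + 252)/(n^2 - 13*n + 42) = (n^2 + n - 42)/(n - 7)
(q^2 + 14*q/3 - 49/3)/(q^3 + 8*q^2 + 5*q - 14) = (q - 7/3)/(q^2 + q - 2)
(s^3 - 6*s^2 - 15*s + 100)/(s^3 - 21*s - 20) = (s - 5)/(s + 1)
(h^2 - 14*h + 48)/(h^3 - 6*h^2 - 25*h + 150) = (h - 8)/(h^2 - 25)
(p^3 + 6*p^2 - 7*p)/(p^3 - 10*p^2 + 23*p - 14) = p*(p + 7)/(p^2 - 9*p + 14)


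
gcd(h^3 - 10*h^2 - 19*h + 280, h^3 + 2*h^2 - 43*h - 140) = h^2 - 2*h - 35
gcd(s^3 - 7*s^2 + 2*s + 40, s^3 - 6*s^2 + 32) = s^2 - 2*s - 8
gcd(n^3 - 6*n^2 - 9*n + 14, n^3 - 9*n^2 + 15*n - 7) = n^2 - 8*n + 7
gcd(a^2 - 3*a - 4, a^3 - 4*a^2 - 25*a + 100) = a - 4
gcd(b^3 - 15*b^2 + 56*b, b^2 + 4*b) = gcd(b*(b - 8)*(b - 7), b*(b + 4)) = b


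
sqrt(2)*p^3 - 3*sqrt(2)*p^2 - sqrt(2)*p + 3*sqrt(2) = (p - 3)*(p - 1)*(sqrt(2)*p + sqrt(2))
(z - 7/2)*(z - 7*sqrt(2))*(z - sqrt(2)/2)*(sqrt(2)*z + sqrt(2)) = sqrt(2)*z^4 - 15*z^3 - 5*sqrt(2)*z^3/2 + 7*sqrt(2)*z^2/2 + 75*z^2/2 - 35*sqrt(2)*z/2 + 105*z/2 - 49*sqrt(2)/2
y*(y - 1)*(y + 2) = y^3 + y^2 - 2*y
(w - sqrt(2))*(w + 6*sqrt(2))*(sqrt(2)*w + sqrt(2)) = sqrt(2)*w^3 + sqrt(2)*w^2 + 10*w^2 - 12*sqrt(2)*w + 10*w - 12*sqrt(2)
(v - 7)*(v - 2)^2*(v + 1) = v^4 - 10*v^3 + 21*v^2 + 4*v - 28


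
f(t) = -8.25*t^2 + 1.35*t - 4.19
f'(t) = 1.35 - 16.5*t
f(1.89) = -31.11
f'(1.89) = -29.84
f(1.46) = -19.80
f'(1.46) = -22.74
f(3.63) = -108.00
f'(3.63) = -58.54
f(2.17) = -40.11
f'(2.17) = -34.46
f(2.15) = -39.42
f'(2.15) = -34.12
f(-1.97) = -38.87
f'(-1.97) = 33.86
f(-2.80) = -72.65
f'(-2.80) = 47.55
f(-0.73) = -9.57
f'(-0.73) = 13.40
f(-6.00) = -309.29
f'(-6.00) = 100.35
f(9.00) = -660.29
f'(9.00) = -147.15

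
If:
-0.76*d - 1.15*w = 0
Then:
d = -1.51315789473684*w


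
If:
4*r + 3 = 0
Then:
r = -3/4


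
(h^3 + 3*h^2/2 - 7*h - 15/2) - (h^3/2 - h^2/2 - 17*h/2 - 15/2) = h^3/2 + 2*h^2 + 3*h/2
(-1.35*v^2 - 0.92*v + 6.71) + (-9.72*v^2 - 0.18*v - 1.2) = -11.07*v^2 - 1.1*v + 5.51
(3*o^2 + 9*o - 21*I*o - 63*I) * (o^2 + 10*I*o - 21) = 3*o^4 + 9*o^3 + 9*I*o^3 + 147*o^2 + 27*I*o^2 + 441*o + 441*I*o + 1323*I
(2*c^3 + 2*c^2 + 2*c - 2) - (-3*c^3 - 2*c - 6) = 5*c^3 + 2*c^2 + 4*c + 4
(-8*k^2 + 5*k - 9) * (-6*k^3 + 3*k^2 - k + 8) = 48*k^5 - 54*k^4 + 77*k^3 - 96*k^2 + 49*k - 72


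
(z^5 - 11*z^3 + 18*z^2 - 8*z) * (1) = z^5 - 11*z^3 + 18*z^2 - 8*z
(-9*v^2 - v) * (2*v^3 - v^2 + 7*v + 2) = -18*v^5 + 7*v^4 - 62*v^3 - 25*v^2 - 2*v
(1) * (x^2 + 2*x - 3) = x^2 + 2*x - 3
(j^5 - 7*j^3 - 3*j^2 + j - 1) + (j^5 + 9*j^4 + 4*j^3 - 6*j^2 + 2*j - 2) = 2*j^5 + 9*j^4 - 3*j^3 - 9*j^2 + 3*j - 3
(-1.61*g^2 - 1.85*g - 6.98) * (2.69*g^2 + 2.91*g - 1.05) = -4.3309*g^4 - 9.6616*g^3 - 22.4692*g^2 - 18.3693*g + 7.329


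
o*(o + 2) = o^2 + 2*o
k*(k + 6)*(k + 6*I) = k^3 + 6*k^2 + 6*I*k^2 + 36*I*k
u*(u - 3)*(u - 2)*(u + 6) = u^4 + u^3 - 24*u^2 + 36*u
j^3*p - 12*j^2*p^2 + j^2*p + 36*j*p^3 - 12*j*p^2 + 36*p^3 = (j - 6*p)^2*(j*p + p)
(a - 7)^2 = a^2 - 14*a + 49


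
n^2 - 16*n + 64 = (n - 8)^2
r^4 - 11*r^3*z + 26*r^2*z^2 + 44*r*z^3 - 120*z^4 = (r - 6*z)*(r - 5*z)*(r - 2*z)*(r + 2*z)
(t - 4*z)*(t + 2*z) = t^2 - 2*t*z - 8*z^2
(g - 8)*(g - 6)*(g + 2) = g^3 - 12*g^2 + 20*g + 96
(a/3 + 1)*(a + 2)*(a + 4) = a^3/3 + 3*a^2 + 26*a/3 + 8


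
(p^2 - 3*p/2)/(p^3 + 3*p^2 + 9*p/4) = 2*(2*p - 3)/(4*p^2 + 12*p + 9)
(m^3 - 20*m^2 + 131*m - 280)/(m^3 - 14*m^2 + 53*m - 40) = (m - 7)/(m - 1)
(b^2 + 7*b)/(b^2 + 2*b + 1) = b*(b + 7)/(b^2 + 2*b + 1)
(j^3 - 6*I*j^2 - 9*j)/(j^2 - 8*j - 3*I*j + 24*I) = j*(j - 3*I)/(j - 8)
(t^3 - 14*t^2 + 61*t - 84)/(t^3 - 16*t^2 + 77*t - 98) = (t^2 - 7*t + 12)/(t^2 - 9*t + 14)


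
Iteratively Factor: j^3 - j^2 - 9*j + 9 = (j - 3)*(j^2 + 2*j - 3) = (j - 3)*(j + 3)*(j - 1)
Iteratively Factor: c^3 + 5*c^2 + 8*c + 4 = (c + 2)*(c^2 + 3*c + 2) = (c + 1)*(c + 2)*(c + 2)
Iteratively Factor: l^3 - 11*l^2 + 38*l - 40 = (l - 2)*(l^2 - 9*l + 20) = (l - 4)*(l - 2)*(l - 5)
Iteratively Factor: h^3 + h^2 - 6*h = (h)*(h^2 + h - 6) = h*(h + 3)*(h - 2)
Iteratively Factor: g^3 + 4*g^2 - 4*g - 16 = (g + 2)*(g^2 + 2*g - 8) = (g + 2)*(g + 4)*(g - 2)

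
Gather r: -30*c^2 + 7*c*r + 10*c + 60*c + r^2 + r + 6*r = -30*c^2 + 70*c + r^2 + r*(7*c + 7)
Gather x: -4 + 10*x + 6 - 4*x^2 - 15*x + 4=-4*x^2 - 5*x + 6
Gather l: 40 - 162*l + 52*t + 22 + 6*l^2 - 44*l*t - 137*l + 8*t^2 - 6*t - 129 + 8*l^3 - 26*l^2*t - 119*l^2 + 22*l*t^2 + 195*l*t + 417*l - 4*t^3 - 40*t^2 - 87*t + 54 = 8*l^3 + l^2*(-26*t - 113) + l*(22*t^2 + 151*t + 118) - 4*t^3 - 32*t^2 - 41*t - 13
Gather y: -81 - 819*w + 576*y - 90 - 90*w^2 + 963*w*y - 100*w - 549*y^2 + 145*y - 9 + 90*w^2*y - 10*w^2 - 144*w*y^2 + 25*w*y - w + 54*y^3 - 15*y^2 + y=-100*w^2 - 920*w + 54*y^3 + y^2*(-144*w - 564) + y*(90*w^2 + 988*w + 722) - 180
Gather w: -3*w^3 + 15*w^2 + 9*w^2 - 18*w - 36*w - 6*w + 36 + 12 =-3*w^3 + 24*w^2 - 60*w + 48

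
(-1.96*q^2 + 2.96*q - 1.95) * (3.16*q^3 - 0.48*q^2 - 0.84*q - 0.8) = -6.1936*q^5 + 10.2944*q^4 - 5.9364*q^3 + 0.0176000000000003*q^2 - 0.73*q + 1.56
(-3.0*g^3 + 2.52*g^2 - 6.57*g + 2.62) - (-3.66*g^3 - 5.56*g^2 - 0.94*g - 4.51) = 0.66*g^3 + 8.08*g^2 - 5.63*g + 7.13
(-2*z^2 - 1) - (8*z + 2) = -2*z^2 - 8*z - 3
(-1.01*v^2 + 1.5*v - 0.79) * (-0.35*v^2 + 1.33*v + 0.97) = 0.3535*v^4 - 1.8683*v^3 + 1.2918*v^2 + 0.4043*v - 0.7663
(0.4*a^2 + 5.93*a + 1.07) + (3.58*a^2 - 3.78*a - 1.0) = 3.98*a^2 + 2.15*a + 0.0700000000000001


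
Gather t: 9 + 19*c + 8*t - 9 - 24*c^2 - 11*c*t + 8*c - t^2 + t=-24*c^2 + 27*c - t^2 + t*(9 - 11*c)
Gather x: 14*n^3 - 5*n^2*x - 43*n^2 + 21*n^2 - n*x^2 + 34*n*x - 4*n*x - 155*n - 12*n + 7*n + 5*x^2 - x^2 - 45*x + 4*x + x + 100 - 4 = 14*n^3 - 22*n^2 - 160*n + x^2*(4 - n) + x*(-5*n^2 + 30*n - 40) + 96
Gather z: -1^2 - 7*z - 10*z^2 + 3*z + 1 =-10*z^2 - 4*z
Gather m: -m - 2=-m - 2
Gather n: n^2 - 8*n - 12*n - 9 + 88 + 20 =n^2 - 20*n + 99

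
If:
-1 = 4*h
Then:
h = -1/4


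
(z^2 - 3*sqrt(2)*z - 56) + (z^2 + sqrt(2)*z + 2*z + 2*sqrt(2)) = 2*z^2 - 2*sqrt(2)*z + 2*z - 56 + 2*sqrt(2)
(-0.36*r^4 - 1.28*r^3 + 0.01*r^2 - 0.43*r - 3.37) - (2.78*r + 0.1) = -0.36*r^4 - 1.28*r^3 + 0.01*r^2 - 3.21*r - 3.47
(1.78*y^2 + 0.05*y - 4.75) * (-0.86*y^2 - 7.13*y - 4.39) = -1.5308*y^4 - 12.7344*y^3 - 4.0857*y^2 + 33.648*y + 20.8525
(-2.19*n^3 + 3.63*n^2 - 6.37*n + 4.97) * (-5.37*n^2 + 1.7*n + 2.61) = 11.7603*n^5 - 23.2161*n^4 + 34.662*n^3 - 28.0436*n^2 - 8.1767*n + 12.9717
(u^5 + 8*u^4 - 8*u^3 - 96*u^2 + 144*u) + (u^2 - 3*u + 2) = u^5 + 8*u^4 - 8*u^3 - 95*u^2 + 141*u + 2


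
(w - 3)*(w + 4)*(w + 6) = w^3 + 7*w^2 - 6*w - 72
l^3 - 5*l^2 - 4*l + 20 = (l - 5)*(l - 2)*(l + 2)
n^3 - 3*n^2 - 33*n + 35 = (n - 7)*(n - 1)*(n + 5)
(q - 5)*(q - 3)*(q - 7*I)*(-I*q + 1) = -I*q^4 - 6*q^3 + 8*I*q^3 + 48*q^2 - 22*I*q^2 - 90*q + 56*I*q - 105*I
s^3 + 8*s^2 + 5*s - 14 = (s - 1)*(s + 2)*(s + 7)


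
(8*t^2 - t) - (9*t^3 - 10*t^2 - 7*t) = -9*t^3 + 18*t^2 + 6*t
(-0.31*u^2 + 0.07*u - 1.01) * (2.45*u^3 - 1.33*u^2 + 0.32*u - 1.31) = -0.7595*u^5 + 0.5838*u^4 - 2.6668*u^3 + 1.7718*u^2 - 0.4149*u + 1.3231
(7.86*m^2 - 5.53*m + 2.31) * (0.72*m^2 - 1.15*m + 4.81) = 5.6592*m^4 - 13.0206*m^3 + 45.8293*m^2 - 29.2558*m + 11.1111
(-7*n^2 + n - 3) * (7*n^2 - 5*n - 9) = -49*n^4 + 42*n^3 + 37*n^2 + 6*n + 27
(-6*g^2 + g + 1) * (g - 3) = -6*g^3 + 19*g^2 - 2*g - 3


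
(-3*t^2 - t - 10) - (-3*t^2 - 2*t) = t - 10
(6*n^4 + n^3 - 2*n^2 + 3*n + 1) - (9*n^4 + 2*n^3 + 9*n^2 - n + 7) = -3*n^4 - n^3 - 11*n^2 + 4*n - 6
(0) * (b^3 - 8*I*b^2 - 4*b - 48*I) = 0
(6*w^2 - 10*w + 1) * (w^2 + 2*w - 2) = 6*w^4 + 2*w^3 - 31*w^2 + 22*w - 2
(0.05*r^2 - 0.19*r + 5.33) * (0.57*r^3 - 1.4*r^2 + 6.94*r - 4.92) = 0.0285*r^5 - 0.1783*r^4 + 3.6511*r^3 - 9.0266*r^2 + 37.925*r - 26.2236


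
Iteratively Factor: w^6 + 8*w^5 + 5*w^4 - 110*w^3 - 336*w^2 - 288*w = (w)*(w^5 + 8*w^4 + 5*w^3 - 110*w^2 - 336*w - 288) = w*(w - 4)*(w^4 + 12*w^3 + 53*w^2 + 102*w + 72) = w*(w - 4)*(w + 4)*(w^3 + 8*w^2 + 21*w + 18) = w*(w - 4)*(w + 3)*(w + 4)*(w^2 + 5*w + 6) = w*(w - 4)*(w + 3)^2*(w + 4)*(w + 2)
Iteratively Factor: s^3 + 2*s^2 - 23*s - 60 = (s + 3)*(s^2 - s - 20) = (s + 3)*(s + 4)*(s - 5)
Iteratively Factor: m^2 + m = (m + 1)*(m)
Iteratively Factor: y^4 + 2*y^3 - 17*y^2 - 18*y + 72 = (y - 2)*(y^3 + 4*y^2 - 9*y - 36) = (y - 3)*(y - 2)*(y^2 + 7*y + 12) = (y - 3)*(y - 2)*(y + 3)*(y + 4)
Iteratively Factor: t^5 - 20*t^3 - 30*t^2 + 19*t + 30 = (t - 1)*(t^4 + t^3 - 19*t^2 - 49*t - 30) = (t - 1)*(t + 1)*(t^3 - 19*t - 30) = (t - 5)*(t - 1)*(t + 1)*(t^2 + 5*t + 6) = (t - 5)*(t - 1)*(t + 1)*(t + 3)*(t + 2)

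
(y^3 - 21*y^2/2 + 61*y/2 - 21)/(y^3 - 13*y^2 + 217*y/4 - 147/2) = 2*(y - 1)/(2*y - 7)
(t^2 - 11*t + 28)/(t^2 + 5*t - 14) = (t^2 - 11*t + 28)/(t^2 + 5*t - 14)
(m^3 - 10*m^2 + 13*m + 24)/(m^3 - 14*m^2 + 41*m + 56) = (m - 3)/(m - 7)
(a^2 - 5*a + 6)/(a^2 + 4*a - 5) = (a^2 - 5*a + 6)/(a^2 + 4*a - 5)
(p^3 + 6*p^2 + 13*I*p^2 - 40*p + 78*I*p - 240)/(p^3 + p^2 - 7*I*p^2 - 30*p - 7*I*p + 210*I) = (p^2 + 13*I*p - 40)/(p^2 - p*(5 + 7*I) + 35*I)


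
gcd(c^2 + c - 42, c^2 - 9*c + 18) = c - 6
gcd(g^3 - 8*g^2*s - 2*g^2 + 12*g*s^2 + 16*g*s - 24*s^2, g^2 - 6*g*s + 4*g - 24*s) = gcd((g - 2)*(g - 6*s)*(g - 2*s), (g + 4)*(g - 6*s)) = -g + 6*s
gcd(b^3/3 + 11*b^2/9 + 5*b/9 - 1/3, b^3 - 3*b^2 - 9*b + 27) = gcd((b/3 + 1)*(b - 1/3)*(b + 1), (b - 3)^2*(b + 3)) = b + 3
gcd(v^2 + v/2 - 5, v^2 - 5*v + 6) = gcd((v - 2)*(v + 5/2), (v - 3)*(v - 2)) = v - 2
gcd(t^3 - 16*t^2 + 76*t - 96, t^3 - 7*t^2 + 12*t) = 1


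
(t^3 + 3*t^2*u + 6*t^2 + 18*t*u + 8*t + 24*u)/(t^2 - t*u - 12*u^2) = (t^2 + 6*t + 8)/(t - 4*u)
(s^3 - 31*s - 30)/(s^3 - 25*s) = (s^2 - 5*s - 6)/(s*(s - 5))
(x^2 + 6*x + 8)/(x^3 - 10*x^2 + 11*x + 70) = (x + 4)/(x^2 - 12*x + 35)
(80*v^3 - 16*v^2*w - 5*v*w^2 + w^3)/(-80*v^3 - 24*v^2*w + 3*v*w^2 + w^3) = (-4*v + w)/(4*v + w)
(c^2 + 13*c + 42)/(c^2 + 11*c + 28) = (c + 6)/(c + 4)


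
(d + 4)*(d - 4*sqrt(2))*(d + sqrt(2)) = d^3 - 3*sqrt(2)*d^2 + 4*d^2 - 12*sqrt(2)*d - 8*d - 32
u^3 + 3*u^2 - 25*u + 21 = (u - 3)*(u - 1)*(u + 7)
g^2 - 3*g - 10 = (g - 5)*(g + 2)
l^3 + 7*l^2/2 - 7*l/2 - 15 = (l - 2)*(l + 5/2)*(l + 3)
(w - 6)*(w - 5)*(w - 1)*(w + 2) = w^4 - 10*w^3 + 17*w^2 + 52*w - 60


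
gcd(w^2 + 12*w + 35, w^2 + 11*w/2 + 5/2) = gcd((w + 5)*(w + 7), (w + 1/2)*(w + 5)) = w + 5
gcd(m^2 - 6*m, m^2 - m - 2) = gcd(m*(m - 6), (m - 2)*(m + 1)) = 1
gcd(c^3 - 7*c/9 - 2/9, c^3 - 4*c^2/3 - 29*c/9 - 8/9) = c + 1/3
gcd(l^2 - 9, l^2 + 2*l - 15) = l - 3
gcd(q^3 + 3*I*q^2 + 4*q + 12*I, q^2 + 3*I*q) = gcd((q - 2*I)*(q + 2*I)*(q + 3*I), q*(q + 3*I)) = q + 3*I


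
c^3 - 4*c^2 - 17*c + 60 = (c - 5)*(c - 3)*(c + 4)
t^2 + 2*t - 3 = (t - 1)*(t + 3)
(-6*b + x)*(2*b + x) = -12*b^2 - 4*b*x + x^2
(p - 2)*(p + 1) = p^2 - p - 2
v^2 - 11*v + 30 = (v - 6)*(v - 5)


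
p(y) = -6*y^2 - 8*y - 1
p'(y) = -12*y - 8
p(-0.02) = -0.84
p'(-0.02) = -7.76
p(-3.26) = -38.69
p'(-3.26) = 31.12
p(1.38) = -23.47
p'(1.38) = -24.56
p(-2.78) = -25.13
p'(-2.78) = 25.36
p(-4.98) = -109.96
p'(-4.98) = 51.76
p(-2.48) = -18.06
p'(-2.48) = 21.76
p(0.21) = -2.94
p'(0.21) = -10.52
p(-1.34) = -1.05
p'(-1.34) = 8.08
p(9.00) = -559.00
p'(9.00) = -116.00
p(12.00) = -961.00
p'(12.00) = -152.00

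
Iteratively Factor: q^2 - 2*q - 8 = (q - 4)*(q + 2)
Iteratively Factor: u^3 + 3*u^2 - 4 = (u - 1)*(u^2 + 4*u + 4) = (u - 1)*(u + 2)*(u + 2)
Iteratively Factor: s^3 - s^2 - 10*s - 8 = (s + 2)*(s^2 - 3*s - 4) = (s - 4)*(s + 2)*(s + 1)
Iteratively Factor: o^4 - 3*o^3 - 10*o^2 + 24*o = (o)*(o^3 - 3*o^2 - 10*o + 24) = o*(o - 2)*(o^2 - o - 12) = o*(o - 2)*(o + 3)*(o - 4)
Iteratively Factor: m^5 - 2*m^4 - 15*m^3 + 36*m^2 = (m)*(m^4 - 2*m^3 - 15*m^2 + 36*m) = m*(m - 3)*(m^3 + m^2 - 12*m) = m^2*(m - 3)*(m^2 + m - 12) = m^2*(m - 3)*(m + 4)*(m - 3)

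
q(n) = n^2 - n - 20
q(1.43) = -19.39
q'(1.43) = 1.86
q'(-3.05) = -7.10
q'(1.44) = 1.88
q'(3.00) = 5.00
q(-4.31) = 2.89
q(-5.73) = 18.56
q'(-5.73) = -12.46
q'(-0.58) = -2.16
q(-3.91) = -0.80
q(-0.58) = -19.08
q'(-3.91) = -8.82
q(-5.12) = 11.33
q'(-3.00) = -7.00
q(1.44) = -19.37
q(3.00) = -14.00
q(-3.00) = -8.00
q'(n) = 2*n - 1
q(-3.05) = -7.65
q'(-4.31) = -9.62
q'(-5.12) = -11.24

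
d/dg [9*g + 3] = 9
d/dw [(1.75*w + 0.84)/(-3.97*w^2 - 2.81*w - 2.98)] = (6.9475*w^2 + 6.6696*w - 2.8546)/(15.7609*w^4 + 22.3114*w^3 + 31.5573*w^2 + 16.7476*w + 8.8804)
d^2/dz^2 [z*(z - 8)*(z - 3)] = 6*z - 22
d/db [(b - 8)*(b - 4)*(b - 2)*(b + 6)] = 4*b^3 - 24*b^2 - 56*b + 272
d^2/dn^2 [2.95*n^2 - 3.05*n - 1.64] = 5.90000000000000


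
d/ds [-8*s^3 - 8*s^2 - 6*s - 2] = -24*s^2 - 16*s - 6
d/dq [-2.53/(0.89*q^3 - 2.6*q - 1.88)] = (6.7551*q^2 - 6.578)/(-0.89*q^3 + 2.6*q + 1.88)^2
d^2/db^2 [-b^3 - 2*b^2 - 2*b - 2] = -6*b - 4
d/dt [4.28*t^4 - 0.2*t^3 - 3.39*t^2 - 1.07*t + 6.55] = 17.12*t^3 - 0.6*t^2 - 6.78*t - 1.07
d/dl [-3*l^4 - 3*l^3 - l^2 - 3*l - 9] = -12*l^3 - 9*l^2 - 2*l - 3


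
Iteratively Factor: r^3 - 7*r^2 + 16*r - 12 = (r - 2)*(r^2 - 5*r + 6) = (r - 3)*(r - 2)*(r - 2)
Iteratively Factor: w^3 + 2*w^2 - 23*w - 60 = (w + 3)*(w^2 - w - 20) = (w - 5)*(w + 3)*(w + 4)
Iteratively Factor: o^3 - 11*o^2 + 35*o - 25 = (o - 1)*(o^2 - 10*o + 25) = (o - 5)*(o - 1)*(o - 5)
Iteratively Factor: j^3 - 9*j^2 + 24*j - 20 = (j - 5)*(j^2 - 4*j + 4) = (j - 5)*(j - 2)*(j - 2)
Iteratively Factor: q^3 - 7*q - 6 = (q + 1)*(q^2 - q - 6) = (q - 3)*(q + 1)*(q + 2)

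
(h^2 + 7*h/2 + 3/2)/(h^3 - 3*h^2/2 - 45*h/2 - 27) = (2*h + 1)/(2*h^2 - 9*h - 18)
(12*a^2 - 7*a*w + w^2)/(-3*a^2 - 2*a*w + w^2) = (-4*a + w)/(a + w)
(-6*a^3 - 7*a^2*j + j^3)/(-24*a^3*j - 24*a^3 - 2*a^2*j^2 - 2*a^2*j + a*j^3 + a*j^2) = (6*a^3 + 7*a^2*j - j^3)/(a*(24*a^2*j + 24*a^2 + 2*a*j^2 + 2*a*j - j^3 - j^2))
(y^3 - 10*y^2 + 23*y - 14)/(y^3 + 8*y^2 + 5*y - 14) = (y^2 - 9*y + 14)/(y^2 + 9*y + 14)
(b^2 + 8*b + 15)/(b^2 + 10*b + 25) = (b + 3)/(b + 5)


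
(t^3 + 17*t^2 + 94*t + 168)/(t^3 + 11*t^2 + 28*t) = (t + 6)/t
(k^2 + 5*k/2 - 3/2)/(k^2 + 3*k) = (k - 1/2)/k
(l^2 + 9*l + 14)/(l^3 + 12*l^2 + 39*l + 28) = (l + 2)/(l^2 + 5*l + 4)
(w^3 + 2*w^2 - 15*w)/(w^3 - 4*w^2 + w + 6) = w*(w + 5)/(w^2 - w - 2)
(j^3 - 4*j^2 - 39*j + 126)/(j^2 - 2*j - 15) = (-j^3 + 4*j^2 + 39*j - 126)/(-j^2 + 2*j + 15)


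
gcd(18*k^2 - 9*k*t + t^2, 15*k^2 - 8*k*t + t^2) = -3*k + t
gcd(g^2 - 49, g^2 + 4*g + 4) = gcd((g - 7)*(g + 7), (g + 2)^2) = 1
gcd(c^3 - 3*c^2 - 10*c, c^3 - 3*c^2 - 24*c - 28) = c + 2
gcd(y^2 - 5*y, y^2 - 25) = y - 5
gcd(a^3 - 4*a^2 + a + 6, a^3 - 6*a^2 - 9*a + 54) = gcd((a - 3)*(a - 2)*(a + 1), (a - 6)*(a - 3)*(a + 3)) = a - 3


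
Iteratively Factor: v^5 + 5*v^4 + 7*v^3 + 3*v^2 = (v)*(v^4 + 5*v^3 + 7*v^2 + 3*v) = v*(v + 1)*(v^3 + 4*v^2 + 3*v) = v*(v + 1)*(v + 3)*(v^2 + v) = v^2*(v + 1)*(v + 3)*(v + 1)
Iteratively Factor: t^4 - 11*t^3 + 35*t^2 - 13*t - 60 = (t - 4)*(t^3 - 7*t^2 + 7*t + 15) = (t - 4)*(t + 1)*(t^2 - 8*t + 15) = (t - 4)*(t - 3)*(t + 1)*(t - 5)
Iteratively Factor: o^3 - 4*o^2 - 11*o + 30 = (o - 2)*(o^2 - 2*o - 15) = (o - 5)*(o - 2)*(o + 3)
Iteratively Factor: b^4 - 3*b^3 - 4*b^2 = (b - 4)*(b^3 + b^2) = (b - 4)*(b + 1)*(b^2) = b*(b - 4)*(b + 1)*(b)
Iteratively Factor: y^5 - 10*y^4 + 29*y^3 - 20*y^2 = (y - 4)*(y^4 - 6*y^3 + 5*y^2) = (y - 5)*(y - 4)*(y^3 - y^2) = (y - 5)*(y - 4)*(y - 1)*(y^2) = y*(y - 5)*(y - 4)*(y - 1)*(y)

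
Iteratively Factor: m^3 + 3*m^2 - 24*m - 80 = (m + 4)*(m^2 - m - 20) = (m - 5)*(m + 4)*(m + 4)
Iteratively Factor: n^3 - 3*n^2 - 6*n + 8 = (n - 4)*(n^2 + n - 2) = (n - 4)*(n - 1)*(n + 2)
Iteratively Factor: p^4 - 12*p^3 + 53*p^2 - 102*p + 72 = (p - 3)*(p^3 - 9*p^2 + 26*p - 24) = (p - 3)*(p - 2)*(p^2 - 7*p + 12) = (p - 4)*(p - 3)*(p - 2)*(p - 3)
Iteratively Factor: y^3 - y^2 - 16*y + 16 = (y - 4)*(y^2 + 3*y - 4) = (y - 4)*(y + 4)*(y - 1)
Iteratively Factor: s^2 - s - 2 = (s + 1)*(s - 2)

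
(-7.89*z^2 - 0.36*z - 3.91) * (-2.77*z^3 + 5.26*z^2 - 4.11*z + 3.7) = 21.8553*z^5 - 40.5042*z^4 + 41.365*z^3 - 48.28*z^2 + 14.7381*z - 14.467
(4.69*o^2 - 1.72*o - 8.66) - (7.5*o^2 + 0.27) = -2.81*o^2 - 1.72*o - 8.93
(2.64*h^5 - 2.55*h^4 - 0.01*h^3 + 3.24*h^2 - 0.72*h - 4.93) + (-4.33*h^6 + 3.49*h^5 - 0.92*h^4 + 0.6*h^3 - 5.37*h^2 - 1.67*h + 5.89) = -4.33*h^6 + 6.13*h^5 - 3.47*h^4 + 0.59*h^3 - 2.13*h^2 - 2.39*h + 0.96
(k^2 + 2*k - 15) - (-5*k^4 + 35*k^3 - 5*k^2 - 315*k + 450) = 5*k^4 - 35*k^3 + 6*k^2 + 317*k - 465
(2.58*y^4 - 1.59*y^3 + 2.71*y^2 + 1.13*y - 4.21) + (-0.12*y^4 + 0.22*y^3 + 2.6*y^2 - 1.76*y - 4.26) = 2.46*y^4 - 1.37*y^3 + 5.31*y^2 - 0.63*y - 8.47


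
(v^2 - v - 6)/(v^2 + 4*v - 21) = (v + 2)/(v + 7)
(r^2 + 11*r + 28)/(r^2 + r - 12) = (r + 7)/(r - 3)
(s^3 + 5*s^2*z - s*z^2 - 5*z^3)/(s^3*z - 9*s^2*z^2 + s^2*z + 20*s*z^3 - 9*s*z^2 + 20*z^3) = (s^3 + 5*s^2*z - s*z^2 - 5*z^3)/(z*(s^3 - 9*s^2*z + s^2 + 20*s*z^2 - 9*s*z + 20*z^2))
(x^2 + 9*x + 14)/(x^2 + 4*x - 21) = (x + 2)/(x - 3)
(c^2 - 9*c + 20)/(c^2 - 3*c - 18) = (-c^2 + 9*c - 20)/(-c^2 + 3*c + 18)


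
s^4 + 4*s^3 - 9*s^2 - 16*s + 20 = (s - 2)*(s - 1)*(s + 2)*(s + 5)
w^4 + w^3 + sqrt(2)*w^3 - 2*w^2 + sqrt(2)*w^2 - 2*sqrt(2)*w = w*(w - 1)*(w + 2)*(w + sqrt(2))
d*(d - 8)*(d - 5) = d^3 - 13*d^2 + 40*d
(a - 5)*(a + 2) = a^2 - 3*a - 10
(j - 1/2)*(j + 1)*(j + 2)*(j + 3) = j^4 + 11*j^3/2 + 8*j^2 + j/2 - 3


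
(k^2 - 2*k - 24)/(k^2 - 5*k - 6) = (k + 4)/(k + 1)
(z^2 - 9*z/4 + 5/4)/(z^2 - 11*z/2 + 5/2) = (4*z^2 - 9*z + 5)/(2*(2*z^2 - 11*z + 5))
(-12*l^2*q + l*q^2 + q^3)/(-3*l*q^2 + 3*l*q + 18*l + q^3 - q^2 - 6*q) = q*(4*l + q)/(q^2 - q - 6)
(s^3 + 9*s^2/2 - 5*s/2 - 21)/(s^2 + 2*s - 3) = (s^2 + 3*s/2 - 7)/(s - 1)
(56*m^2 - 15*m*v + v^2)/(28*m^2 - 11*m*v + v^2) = (-8*m + v)/(-4*m + v)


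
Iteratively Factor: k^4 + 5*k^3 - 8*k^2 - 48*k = (k + 4)*(k^3 + k^2 - 12*k) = (k - 3)*(k + 4)*(k^2 + 4*k) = k*(k - 3)*(k + 4)*(k + 4)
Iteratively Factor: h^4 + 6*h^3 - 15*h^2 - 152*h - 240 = (h + 4)*(h^3 + 2*h^2 - 23*h - 60) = (h + 4)^2*(h^2 - 2*h - 15) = (h + 3)*(h + 4)^2*(h - 5)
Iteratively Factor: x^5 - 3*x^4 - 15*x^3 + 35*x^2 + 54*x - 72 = (x - 4)*(x^4 + x^3 - 11*x^2 - 9*x + 18) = (x - 4)*(x - 1)*(x^3 + 2*x^2 - 9*x - 18) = (x - 4)*(x - 1)*(x + 2)*(x^2 - 9) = (x - 4)*(x - 1)*(x + 2)*(x + 3)*(x - 3)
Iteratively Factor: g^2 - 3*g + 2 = (g - 2)*(g - 1)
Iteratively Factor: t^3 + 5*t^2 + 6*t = (t)*(t^2 + 5*t + 6) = t*(t + 3)*(t + 2)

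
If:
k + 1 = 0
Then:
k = -1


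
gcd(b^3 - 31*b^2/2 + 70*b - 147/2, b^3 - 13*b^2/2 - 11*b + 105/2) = b - 7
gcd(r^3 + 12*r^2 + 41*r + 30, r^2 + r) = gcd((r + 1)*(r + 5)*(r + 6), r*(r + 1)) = r + 1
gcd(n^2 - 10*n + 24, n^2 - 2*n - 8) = n - 4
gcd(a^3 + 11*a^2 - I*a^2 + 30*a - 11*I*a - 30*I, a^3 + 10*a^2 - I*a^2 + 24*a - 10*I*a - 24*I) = a^2 + a*(6 - I) - 6*I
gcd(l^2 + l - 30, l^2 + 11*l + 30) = l + 6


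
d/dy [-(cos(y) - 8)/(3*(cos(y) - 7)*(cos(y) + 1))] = (sin(y)^2 + 16*cos(y) - 56)*sin(y)/(3*(cos(y) - 7)^2*(cos(y) + 1)^2)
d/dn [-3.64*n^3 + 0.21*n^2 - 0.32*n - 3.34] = -10.92*n^2 + 0.42*n - 0.32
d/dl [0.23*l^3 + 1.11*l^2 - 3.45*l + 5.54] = 0.69*l^2 + 2.22*l - 3.45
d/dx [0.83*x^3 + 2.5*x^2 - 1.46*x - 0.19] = 2.49*x^2 + 5.0*x - 1.46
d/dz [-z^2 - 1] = -2*z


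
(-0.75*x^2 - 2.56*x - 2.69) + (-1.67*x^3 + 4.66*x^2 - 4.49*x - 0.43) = -1.67*x^3 + 3.91*x^2 - 7.05*x - 3.12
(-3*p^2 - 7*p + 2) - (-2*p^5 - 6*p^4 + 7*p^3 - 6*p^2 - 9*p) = 2*p^5 + 6*p^4 - 7*p^3 + 3*p^2 + 2*p + 2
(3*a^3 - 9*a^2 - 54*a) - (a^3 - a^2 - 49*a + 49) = 2*a^3 - 8*a^2 - 5*a - 49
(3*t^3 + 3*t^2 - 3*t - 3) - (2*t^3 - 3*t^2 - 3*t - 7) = t^3 + 6*t^2 + 4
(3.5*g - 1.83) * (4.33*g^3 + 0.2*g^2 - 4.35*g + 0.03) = 15.155*g^4 - 7.2239*g^3 - 15.591*g^2 + 8.0655*g - 0.0549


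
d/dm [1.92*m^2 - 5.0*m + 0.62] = 3.84*m - 5.0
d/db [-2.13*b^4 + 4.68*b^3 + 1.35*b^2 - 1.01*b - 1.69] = -8.52*b^3 + 14.04*b^2 + 2.7*b - 1.01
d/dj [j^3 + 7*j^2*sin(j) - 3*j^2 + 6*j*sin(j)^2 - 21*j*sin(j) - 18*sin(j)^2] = 7*j^2*cos(j) + 3*j^2 + 14*j*sin(j) + 6*j*sin(2*j) - 21*j*cos(j) - 6*j + 6*sin(j)^2 - 21*sin(j) - 18*sin(2*j)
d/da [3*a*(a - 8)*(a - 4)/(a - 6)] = 6*(a^3 - 15*a^2 + 72*a - 96)/(a^2 - 12*a + 36)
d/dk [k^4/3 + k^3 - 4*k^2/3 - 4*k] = 4*k^3/3 + 3*k^2 - 8*k/3 - 4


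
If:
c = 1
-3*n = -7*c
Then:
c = 1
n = 7/3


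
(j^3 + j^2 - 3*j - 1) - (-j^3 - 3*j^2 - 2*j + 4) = 2*j^3 + 4*j^2 - j - 5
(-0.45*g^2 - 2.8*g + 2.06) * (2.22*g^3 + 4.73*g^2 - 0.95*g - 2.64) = -0.999*g^5 - 8.3445*g^4 - 8.2433*g^3 + 13.5918*g^2 + 5.435*g - 5.4384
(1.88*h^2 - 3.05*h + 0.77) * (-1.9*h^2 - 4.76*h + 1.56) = -3.572*h^4 - 3.1538*h^3 + 15.9878*h^2 - 8.4232*h + 1.2012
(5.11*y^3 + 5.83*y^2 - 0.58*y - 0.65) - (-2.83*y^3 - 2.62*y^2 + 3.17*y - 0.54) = 7.94*y^3 + 8.45*y^2 - 3.75*y - 0.11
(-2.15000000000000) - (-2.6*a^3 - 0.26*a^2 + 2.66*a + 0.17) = 2.6*a^3 + 0.26*a^2 - 2.66*a - 2.32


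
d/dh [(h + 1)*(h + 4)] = 2*h + 5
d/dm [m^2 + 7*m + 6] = 2*m + 7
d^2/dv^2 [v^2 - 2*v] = 2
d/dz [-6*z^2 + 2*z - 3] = 2 - 12*z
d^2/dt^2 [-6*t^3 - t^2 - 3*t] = -36*t - 2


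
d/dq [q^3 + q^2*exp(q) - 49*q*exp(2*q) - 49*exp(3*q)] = q^2*exp(q) + 3*q^2 - 98*q*exp(2*q) + 2*q*exp(q) - 147*exp(3*q) - 49*exp(2*q)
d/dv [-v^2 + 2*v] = 2 - 2*v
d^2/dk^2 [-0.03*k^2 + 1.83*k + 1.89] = -0.0600000000000000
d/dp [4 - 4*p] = -4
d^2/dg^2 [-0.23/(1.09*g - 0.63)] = -0.546526/(1.09*g - 0.63)^3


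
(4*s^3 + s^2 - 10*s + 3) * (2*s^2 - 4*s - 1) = 8*s^5 - 14*s^4 - 28*s^3 + 45*s^2 - 2*s - 3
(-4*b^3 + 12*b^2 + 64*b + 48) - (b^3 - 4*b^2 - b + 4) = -5*b^3 + 16*b^2 + 65*b + 44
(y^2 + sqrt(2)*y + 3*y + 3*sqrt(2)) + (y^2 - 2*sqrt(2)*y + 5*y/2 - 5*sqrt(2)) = 2*y^2 - sqrt(2)*y + 11*y/2 - 2*sqrt(2)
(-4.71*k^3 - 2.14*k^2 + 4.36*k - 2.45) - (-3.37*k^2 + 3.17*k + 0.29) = -4.71*k^3 + 1.23*k^2 + 1.19*k - 2.74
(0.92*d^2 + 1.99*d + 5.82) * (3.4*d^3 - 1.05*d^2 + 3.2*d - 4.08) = 3.128*d^5 + 5.8*d^4 + 20.6425*d^3 - 3.4966*d^2 + 10.5048*d - 23.7456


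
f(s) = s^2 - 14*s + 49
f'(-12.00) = -38.00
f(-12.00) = 361.00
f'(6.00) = -2.00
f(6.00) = 1.00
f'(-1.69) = -17.38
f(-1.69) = 75.52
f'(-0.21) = -14.42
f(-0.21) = 51.98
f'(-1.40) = -16.80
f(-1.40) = 70.56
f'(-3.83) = -21.66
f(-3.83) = 117.29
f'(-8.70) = -31.40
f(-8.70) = 246.49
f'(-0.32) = -14.64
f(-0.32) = 53.58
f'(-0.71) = -15.42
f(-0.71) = 59.44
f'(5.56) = -2.88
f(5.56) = 2.07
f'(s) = 2*s - 14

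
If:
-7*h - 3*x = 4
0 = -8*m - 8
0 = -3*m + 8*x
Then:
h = -23/56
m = -1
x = -3/8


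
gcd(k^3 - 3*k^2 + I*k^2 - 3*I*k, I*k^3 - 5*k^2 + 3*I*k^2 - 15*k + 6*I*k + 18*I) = 1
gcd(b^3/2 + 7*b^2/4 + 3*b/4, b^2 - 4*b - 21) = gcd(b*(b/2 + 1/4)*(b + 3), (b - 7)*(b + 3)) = b + 3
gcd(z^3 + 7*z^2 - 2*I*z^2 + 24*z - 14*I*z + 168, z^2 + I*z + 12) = z + 4*I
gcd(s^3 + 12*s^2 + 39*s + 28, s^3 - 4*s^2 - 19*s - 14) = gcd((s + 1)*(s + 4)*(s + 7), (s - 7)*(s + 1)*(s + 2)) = s + 1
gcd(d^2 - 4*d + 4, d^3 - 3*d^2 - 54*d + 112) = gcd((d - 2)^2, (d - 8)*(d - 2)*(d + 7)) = d - 2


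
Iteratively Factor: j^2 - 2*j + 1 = (j - 1)*(j - 1)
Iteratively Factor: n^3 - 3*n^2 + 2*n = (n - 2)*(n^2 - n) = n*(n - 2)*(n - 1)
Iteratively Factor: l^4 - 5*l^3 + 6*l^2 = (l)*(l^3 - 5*l^2 + 6*l) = l^2*(l^2 - 5*l + 6) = l^2*(l - 3)*(l - 2)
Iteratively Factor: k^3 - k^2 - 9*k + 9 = (k - 3)*(k^2 + 2*k - 3) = (k - 3)*(k - 1)*(k + 3)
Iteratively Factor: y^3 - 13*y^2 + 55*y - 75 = (y - 3)*(y^2 - 10*y + 25) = (y - 5)*(y - 3)*(y - 5)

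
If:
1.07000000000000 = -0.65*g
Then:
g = -1.65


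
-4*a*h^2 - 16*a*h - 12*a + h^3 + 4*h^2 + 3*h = (-4*a + h)*(h + 1)*(h + 3)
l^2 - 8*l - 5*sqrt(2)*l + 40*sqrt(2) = (l - 8)*(l - 5*sqrt(2))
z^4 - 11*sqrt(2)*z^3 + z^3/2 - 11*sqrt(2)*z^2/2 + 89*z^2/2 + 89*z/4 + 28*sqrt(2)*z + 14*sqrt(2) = (z + 1/2)*(z - 8*sqrt(2))*(z - 7*sqrt(2)/2)*(z + sqrt(2)/2)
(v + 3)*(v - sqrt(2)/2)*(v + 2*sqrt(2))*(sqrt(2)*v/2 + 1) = sqrt(2)*v^4/2 + 3*sqrt(2)*v^3/2 + 5*v^3/2 + sqrt(2)*v^2/2 + 15*v^2/2 - 2*v + 3*sqrt(2)*v/2 - 6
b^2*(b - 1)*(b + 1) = b^4 - b^2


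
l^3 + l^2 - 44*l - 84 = (l - 7)*(l + 2)*(l + 6)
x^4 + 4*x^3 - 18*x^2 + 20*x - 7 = (x - 1)^3*(x + 7)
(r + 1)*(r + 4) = r^2 + 5*r + 4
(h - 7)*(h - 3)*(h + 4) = h^3 - 6*h^2 - 19*h + 84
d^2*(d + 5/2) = d^3 + 5*d^2/2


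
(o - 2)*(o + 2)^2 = o^3 + 2*o^2 - 4*o - 8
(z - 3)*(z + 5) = z^2 + 2*z - 15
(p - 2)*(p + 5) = p^2 + 3*p - 10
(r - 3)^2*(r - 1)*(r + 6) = r^4 - r^3 - 27*r^2 + 81*r - 54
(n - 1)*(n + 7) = n^2 + 6*n - 7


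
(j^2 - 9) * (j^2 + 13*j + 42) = j^4 + 13*j^3 + 33*j^2 - 117*j - 378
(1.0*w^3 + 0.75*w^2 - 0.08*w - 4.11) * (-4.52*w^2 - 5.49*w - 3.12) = -4.52*w^5 - 8.88*w^4 - 6.8759*w^3 + 16.6764*w^2 + 22.8135*w + 12.8232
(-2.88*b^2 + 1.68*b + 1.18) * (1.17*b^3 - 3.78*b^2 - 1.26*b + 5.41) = -3.3696*b^5 + 12.852*b^4 - 1.341*b^3 - 22.158*b^2 + 7.602*b + 6.3838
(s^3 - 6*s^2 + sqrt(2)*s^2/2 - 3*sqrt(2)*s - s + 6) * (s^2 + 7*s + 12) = s^5 + sqrt(2)*s^4/2 + s^4 - 31*s^3 + sqrt(2)*s^3/2 - 73*s^2 - 15*sqrt(2)*s^2 - 36*sqrt(2)*s + 30*s + 72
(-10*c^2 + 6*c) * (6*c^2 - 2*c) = -60*c^4 + 56*c^3 - 12*c^2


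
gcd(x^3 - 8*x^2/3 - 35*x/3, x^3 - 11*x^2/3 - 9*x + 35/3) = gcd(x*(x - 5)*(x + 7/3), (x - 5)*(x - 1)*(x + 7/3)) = x^2 - 8*x/3 - 35/3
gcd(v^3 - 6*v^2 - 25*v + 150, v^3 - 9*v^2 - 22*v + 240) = v^2 - v - 30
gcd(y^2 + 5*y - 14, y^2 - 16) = 1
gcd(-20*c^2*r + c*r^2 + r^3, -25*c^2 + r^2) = 5*c + r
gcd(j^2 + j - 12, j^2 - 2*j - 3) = j - 3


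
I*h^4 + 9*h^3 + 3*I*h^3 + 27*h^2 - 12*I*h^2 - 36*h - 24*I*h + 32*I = (h + 4)*(h - 8*I)*(h - I)*(I*h - I)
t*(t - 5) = t^2 - 5*t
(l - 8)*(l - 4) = l^2 - 12*l + 32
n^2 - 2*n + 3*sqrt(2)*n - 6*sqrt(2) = (n - 2)*(n + 3*sqrt(2))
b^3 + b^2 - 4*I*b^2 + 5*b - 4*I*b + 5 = (b + 1)*(b - 5*I)*(b + I)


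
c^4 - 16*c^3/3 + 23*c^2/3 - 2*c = c*(c - 3)*(c - 2)*(c - 1/3)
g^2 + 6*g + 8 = (g + 2)*(g + 4)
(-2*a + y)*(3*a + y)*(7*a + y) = -42*a^3 + a^2*y + 8*a*y^2 + y^3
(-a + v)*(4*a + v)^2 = -16*a^3 + 8*a^2*v + 7*a*v^2 + v^3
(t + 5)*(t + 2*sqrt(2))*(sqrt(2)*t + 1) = sqrt(2)*t^3 + 5*t^2 + 5*sqrt(2)*t^2 + 2*sqrt(2)*t + 25*t + 10*sqrt(2)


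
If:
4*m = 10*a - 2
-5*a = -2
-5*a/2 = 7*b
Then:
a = 2/5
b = -1/7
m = 1/2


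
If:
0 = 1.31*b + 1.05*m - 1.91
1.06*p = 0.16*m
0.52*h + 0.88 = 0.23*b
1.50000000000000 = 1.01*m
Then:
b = 0.27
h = -1.57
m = 1.49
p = 0.22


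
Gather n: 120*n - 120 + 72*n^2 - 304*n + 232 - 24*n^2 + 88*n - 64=48*n^2 - 96*n + 48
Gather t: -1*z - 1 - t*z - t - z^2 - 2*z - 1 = t*(-z - 1) - z^2 - 3*z - 2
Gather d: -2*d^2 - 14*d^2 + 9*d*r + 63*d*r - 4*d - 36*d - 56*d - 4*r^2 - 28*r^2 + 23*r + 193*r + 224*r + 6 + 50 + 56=-16*d^2 + d*(72*r - 96) - 32*r^2 + 440*r + 112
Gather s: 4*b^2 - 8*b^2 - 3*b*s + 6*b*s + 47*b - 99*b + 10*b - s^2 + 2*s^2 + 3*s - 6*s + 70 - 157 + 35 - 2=-4*b^2 - 42*b + s^2 + s*(3*b - 3) - 54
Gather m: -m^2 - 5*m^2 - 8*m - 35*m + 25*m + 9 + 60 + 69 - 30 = -6*m^2 - 18*m + 108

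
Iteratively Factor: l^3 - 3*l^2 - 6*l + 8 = (l + 2)*(l^2 - 5*l + 4) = (l - 4)*(l + 2)*(l - 1)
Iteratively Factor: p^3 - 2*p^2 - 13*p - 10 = (p + 1)*(p^2 - 3*p - 10) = (p - 5)*(p + 1)*(p + 2)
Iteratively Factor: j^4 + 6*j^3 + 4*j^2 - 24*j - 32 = (j + 2)*(j^3 + 4*j^2 - 4*j - 16) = (j + 2)^2*(j^2 + 2*j - 8) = (j - 2)*(j + 2)^2*(j + 4)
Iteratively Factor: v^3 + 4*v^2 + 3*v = (v + 1)*(v^2 + 3*v) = (v + 1)*(v + 3)*(v)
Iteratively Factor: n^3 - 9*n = (n)*(n^2 - 9) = n*(n - 3)*(n + 3)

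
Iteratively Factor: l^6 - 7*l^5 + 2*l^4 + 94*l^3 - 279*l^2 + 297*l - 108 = (l - 3)*(l^5 - 4*l^4 - 10*l^3 + 64*l^2 - 87*l + 36) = (l - 3)*(l + 4)*(l^4 - 8*l^3 + 22*l^2 - 24*l + 9) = (l - 3)*(l - 1)*(l + 4)*(l^3 - 7*l^2 + 15*l - 9) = (l - 3)*(l - 1)^2*(l + 4)*(l^2 - 6*l + 9) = (l - 3)^2*(l - 1)^2*(l + 4)*(l - 3)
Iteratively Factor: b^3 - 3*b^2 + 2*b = (b - 2)*(b^2 - b) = b*(b - 2)*(b - 1)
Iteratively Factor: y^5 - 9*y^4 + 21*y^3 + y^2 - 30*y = (y - 5)*(y^4 - 4*y^3 + y^2 + 6*y) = (y - 5)*(y - 2)*(y^3 - 2*y^2 - 3*y) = (y - 5)*(y - 2)*(y + 1)*(y^2 - 3*y) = y*(y - 5)*(y - 2)*(y + 1)*(y - 3)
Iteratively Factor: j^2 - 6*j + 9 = (j - 3)*(j - 3)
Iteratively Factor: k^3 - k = (k - 1)*(k^2 + k) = k*(k - 1)*(k + 1)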